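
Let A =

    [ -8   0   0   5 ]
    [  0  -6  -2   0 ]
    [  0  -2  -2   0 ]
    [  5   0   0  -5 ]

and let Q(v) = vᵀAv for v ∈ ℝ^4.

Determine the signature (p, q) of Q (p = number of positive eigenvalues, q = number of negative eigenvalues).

An LDLᵀ factorisation of A has diagonal entries -8, -6, -4/3, -15/8.
Counting signs: 4 negative.

(0, 4)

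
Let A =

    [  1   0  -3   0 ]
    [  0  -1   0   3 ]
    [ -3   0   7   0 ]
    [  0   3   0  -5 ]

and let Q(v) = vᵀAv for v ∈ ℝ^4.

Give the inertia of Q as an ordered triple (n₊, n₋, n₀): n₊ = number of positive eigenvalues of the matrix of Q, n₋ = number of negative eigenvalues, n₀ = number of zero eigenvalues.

Row-reducing A symmetrically gives the diagonal entries 1, -1, -2, 4.
Counting signs: 2 positive, 2 negative.

(2, 2, 0)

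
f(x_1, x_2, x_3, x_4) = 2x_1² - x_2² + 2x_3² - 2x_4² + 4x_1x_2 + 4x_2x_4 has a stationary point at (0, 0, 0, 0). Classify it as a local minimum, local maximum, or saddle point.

The Hessian at the origin is H = [[4, 4, 0, 0], [4, -2, 0, 4], [0, 0, 4, 0], [0, 4, 0, -4]].
Row-reducing H symmetrically gives the diagonal entries 4, -6, 4, -4/3.
That gives 2 positive, 2 negative pivots.
H is indefinite, so the origin is a saddle point.

saddle point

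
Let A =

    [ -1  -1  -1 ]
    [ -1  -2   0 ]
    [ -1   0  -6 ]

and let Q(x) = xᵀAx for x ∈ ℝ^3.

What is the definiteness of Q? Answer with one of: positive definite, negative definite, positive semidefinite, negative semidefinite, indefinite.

negative definite

Applying the same elementary operations to the rows and columns of A produces a congruent diagonal matrix with entries -1, -1, -4.
Counting signs: 3 negative.
Hence Q is negative definite.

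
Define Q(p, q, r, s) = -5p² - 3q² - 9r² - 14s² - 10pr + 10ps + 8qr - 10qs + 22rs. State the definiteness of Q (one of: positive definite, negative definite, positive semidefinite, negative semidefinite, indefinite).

The symmetric matrix is A = [[-5, 0, -5, 5], [0, -3, 4, -5], [-5, 4, -9, 11], [5, -5, 11, -14]].
Symmetric row and column elimination reduces A to a congruent diagonal form with pivots -5, -3, 4/3, -1.
That gives 1 positive, 3 negative pivots.
Hence Q is indefinite.

indefinite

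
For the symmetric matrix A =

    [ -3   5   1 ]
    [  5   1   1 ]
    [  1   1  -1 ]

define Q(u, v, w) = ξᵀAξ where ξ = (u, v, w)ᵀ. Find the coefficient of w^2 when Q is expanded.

-1

The coefficient of w^2 is the diagonal entry A[3,3] = -1.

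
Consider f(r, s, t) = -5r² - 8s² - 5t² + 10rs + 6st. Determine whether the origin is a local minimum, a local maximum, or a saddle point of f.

The Hessian at the origin is H = [[-10, 10, 0], [10, -16, 6], [0, 6, -10]].
Applying the same elementary operations to the rows and columns of H produces a congruent diagonal matrix with entries -10, -6, -4.
That gives 3 negative pivots.
H is negative definite, so the origin is a strict local maximum.

local maximum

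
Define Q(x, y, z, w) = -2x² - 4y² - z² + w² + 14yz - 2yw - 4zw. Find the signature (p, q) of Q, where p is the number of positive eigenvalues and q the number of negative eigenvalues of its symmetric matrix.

The associated matrix is A = [[-2, 0, 0, 0], [0, -4, 7, -1], [0, 7, -1, -2], [0, -1, -2, 1]].
Congruent diagonalization of A (simultaneous row and column reduction) yields pivots -2, -4, 45/4, 0.
So there are 1 positive, 2 negative, 1 zero pivots.

(1, 2)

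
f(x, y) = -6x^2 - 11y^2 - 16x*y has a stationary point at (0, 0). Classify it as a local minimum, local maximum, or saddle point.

The Hessian at the origin is H = [[-12, -16], [-16, -22]].
det H = -12·-22 − (-16)² = 8 > 0 and H[1,1] = -12 < 0, so H is negative definite.
Therefore the origin is a local maximum.

local maximum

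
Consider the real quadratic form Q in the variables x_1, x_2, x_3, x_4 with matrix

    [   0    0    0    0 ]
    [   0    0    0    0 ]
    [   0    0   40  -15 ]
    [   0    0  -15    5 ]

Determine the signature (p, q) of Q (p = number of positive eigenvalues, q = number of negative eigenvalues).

(1, 1)

Congruent diagonalization of A (simultaneous row and column reduction) yields pivots 0, 0, 40, -5/8.
Counting signs: 1 positive, 1 negative, 2 zero.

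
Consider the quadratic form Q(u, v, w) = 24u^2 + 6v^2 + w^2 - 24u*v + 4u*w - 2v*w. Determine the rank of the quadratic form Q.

Write A = [[24, -12, 2], [-12, 6, -1], [2, -1, 1]].
Row-reducing A symmetrically gives the diagonal entries 24, 0, 5/6.
Counting signs: 2 positive, 1 zero.
The rank is the number of nonzero pivots: 2.

2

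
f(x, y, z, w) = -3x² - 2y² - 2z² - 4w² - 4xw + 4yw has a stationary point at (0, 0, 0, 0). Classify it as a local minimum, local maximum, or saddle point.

local maximum

The Hessian at the origin is H = [[-6, 0, 0, -4], [0, -4, 0, 4], [0, 0, -4, 0], [-4, 4, 0, -8]].
Congruent diagonalization of H (simultaneous row and column reduction) yields pivots -6, -4, -4, -4/3.
Counting signs: 4 negative.
H is negative definite, so the origin is a strict local maximum.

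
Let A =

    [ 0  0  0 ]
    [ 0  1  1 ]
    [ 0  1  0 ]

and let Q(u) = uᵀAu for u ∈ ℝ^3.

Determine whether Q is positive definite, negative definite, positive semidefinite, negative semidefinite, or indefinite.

Row-reducing A symmetrically gives the diagonal entries 0, 1, -1.
So there are 1 positive, 1 negative, 1 zero pivots.
Hence Q is indefinite.

indefinite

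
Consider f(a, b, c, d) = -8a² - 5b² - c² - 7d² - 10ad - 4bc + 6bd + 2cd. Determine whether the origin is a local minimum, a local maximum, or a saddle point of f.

The Hessian at the origin is H = [[-16, 0, 0, -10], [0, -10, -4, 6], [0, -4, -2, 2], [-10, 6, 2, -14]].
Symmetric row and column elimination reduces H to a congruent diagonal form with pivots -16, -10, -2/5, -15/4.
That gives 4 negative pivots.
H is negative definite, so the origin is a strict local maximum.

local maximum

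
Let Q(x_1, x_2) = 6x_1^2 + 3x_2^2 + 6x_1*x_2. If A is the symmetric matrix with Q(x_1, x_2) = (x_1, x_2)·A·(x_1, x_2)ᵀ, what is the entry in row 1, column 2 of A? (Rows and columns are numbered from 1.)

The coefficient of x_1·x_2 in Q is 6. For a symmetric A this equals A[1,2] + A[2,1] = 2·A[1,2].
So A[1,2] = 6/2 = 3.

3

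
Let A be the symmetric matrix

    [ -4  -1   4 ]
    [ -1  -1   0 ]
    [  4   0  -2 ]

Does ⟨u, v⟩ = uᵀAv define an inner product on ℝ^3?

no

Row-reducing A symmetrically gives the diagonal entries -4, -3/4, 10/3.
Counting signs: 1 positive, 2 negative.
Hence Q is indefinite.
⟨·,·⟩ is an inner product exactly when A is positive definite.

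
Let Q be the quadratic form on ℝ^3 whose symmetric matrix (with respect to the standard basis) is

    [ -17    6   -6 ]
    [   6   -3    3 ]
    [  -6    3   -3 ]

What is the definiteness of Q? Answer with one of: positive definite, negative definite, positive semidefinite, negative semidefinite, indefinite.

Applying the same elementary operations to the rows and columns of A produces a congruent diagonal matrix with entries -17, -15/17, 0.
Counting signs: 2 negative, 1 zero.
Hence Q is negative semidefinite.

negative semidefinite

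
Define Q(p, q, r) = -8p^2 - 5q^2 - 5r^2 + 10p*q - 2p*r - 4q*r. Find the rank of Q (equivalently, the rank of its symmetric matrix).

3

The associated matrix is A = [[-8, 5, -1], [5, -5, -2], [-1, -2, -5]].
Congruent diagonalization of A (simultaneous row and column reduction) yields pivots -8, -15/8, -6/5.
So there are 3 negative pivots.
The rank is the number of nonzero pivots: 3.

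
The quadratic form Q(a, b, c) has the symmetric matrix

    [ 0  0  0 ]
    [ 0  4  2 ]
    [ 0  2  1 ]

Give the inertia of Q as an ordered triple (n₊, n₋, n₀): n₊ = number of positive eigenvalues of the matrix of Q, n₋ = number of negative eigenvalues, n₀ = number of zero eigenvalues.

(1, 0, 2)

Applying the same elementary operations to the rows and columns of A produces a congruent diagonal matrix with entries 0, 4, 0.
So there are 1 positive, 2 zero pivots.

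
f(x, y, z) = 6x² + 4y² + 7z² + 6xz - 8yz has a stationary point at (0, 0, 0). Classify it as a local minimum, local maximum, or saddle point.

The Hessian at the origin is H = [[12, 0, 6], [0, 8, -8], [6, -8, 14]].
Applying the same elementary operations to the rows and columns of H produces a congruent diagonal matrix with entries 12, 8, 3.
So there are 3 positive pivots.
H is positive definite, so the origin is a strict local minimum.

local minimum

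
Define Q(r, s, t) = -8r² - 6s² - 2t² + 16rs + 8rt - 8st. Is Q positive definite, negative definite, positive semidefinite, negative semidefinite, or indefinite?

The associated matrix is A = [[-8, 8, 4], [8, -6, -4], [4, -4, -2]].
Symmetric row and column elimination reduces A to a congruent diagonal form with pivots -8, 2, 0.
So there are 1 positive, 1 negative, 1 zero pivots.
Hence Q is indefinite.

indefinite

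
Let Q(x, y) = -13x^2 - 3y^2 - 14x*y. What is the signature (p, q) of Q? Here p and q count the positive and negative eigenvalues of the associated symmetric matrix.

(1, 1)

The associated matrix is A = [[-13, -7], [-7, -3]].
Symmetric row and column elimination reduces A to a congruent diagonal form with pivots -13, 10/13.
So there are 1 positive, 1 negative pivots.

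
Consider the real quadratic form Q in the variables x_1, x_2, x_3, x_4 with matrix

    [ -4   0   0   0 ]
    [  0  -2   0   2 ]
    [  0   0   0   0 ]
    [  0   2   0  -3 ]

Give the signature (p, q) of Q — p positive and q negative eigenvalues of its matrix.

(0, 3)

Row-reducing A symmetrically gives the diagonal entries -4, -2, 0, -1.
Counting signs: 3 negative, 1 zero.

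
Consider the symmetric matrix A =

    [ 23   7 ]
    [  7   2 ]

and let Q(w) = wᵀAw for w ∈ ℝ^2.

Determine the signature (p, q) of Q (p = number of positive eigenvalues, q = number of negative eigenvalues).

An LDLᵀ factorisation of A has diagonal entries 23, -3/23.
That gives 1 positive, 1 negative pivots.

(1, 1)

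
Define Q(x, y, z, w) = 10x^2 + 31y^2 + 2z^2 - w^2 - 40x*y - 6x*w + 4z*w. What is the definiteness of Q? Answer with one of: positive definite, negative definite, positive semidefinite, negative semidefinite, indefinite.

indefinite

The symmetric matrix is A = [[10, -20, 0, -3], [-20, 31, 0, 0], [0, 0, 2, 2], [-3, 0, 2, -1]].
Congruent diagonalization of A (simultaneous row and column reduction) yields pivots 10, -9, 2, 1/10.
So there are 3 positive, 1 negative pivots.
Hence Q is indefinite.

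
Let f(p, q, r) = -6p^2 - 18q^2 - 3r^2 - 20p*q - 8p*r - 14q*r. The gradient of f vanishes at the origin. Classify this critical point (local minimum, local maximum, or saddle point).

The Hessian at the origin is H = [[-12, -20, -8], [-20, -36, -14], [-8, -14, -6]].
Row-reducing H symmetrically gives the diagonal entries -12, -8/3, -1/2.
Counting signs: 3 negative.
H is negative definite, so the origin is a strict local maximum.

local maximum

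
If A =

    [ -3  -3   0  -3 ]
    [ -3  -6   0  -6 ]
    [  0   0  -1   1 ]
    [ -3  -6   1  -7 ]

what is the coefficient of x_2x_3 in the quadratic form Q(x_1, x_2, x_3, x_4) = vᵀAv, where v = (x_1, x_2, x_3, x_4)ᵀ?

The coefficient of x_2x_3 is A[2,3] + A[3,2] = 2·0 = 0.

0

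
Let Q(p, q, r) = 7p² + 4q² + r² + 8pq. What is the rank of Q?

3

The associated matrix is A = [[7, 4, 0], [4, 4, 0], [0, 0, 1]].
An LDLᵀ factorisation of A has diagonal entries 7, 12/7, 1.
That gives 3 positive pivots.
The rank is the number of nonzero pivots: 3.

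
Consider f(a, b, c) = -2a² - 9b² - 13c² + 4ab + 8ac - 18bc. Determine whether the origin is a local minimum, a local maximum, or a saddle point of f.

local maximum

The Hessian at the origin is H = [[-4, 4, 8], [4, -18, -18], [8, -18, -26]].
Row-reducing H symmetrically gives the diagonal entries -4, -14, -20/7.
That gives 3 negative pivots.
H is negative definite, so the origin is a strict local maximum.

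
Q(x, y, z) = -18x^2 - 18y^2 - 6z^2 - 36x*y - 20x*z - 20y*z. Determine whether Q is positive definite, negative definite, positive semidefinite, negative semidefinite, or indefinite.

negative semidefinite

The associated matrix is A = [[-18, -18, -10], [-18, -18, -10], [-10, -10, -6]].
Row-reducing A symmetrically gives the diagonal entries -18, 0, -4/9.
Counting signs: 2 negative, 1 zero.
Hence Q is negative semidefinite.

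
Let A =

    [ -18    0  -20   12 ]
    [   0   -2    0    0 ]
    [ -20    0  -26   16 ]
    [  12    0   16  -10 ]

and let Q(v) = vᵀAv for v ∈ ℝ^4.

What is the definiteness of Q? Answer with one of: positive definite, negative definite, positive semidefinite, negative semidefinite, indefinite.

negative definite

Leading principal minors: Δ_1 = -18, Δ_2 = 36, Δ_3 = -136, Δ_4 = 16.
The signs alternate starting with Δ_1 < 0, so by Sylvester's criterion Q is negative definite.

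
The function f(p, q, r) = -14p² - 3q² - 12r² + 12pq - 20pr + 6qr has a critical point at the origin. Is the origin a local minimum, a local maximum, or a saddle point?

The Hessian at the origin is H = [[-28, 12, -20], [12, -6, 6], [-20, 6, -24]].
Congruent diagonalization of H (simultaneous row and column reduction) yields pivots -28, -6/7, -2.
That gives 3 negative pivots.
H is negative definite, so the origin is a strict local maximum.

local maximum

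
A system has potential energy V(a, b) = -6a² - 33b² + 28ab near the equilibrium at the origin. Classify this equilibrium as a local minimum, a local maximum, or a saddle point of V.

local maximum

The Hessian at the origin is H = [[-12, 28], [28, -66]].
det H = -12·-66 − (28)² = 8 > 0 and H[1,1] = -12 < 0, so H is negative definite.
Therefore the origin is a local maximum.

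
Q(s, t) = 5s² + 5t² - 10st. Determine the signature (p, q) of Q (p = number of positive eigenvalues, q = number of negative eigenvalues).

(1, 0)

Write A = [[5, -5], [-5, 5]].
Row-reducing A symmetrically gives the diagonal entries 5, 0.
That gives 1 positive, 1 zero pivots.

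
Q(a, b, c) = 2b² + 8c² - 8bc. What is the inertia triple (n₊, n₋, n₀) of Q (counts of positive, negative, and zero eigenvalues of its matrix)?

(1, 0, 2)

Write A = [[0, 0, 0], [0, 2, -4], [0, -4, 8]].
Row-reducing A symmetrically gives the diagonal entries 0, 2, 0.
So there are 1 positive, 2 zero pivots.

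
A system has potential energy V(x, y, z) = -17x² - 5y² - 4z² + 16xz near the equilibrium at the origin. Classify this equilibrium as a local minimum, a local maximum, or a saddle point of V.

The Hessian at the origin is H = [[-34, 0, 16], [0, -10, 0], [16, 0, -8]].
An LDLᵀ factorisation of H has diagonal entries -34, -10, -8/17.
That gives 3 negative pivots.
H is negative definite, so the origin is a strict local maximum.

local maximum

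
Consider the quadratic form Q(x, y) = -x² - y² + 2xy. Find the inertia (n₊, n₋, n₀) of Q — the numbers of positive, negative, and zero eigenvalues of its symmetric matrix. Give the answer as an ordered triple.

Write A = [[-1, 1], [1, -1]].
Row-reducing A symmetrically gives the diagonal entries -1, 0.
So there are 1 negative, 1 zero pivots.

(0, 1, 1)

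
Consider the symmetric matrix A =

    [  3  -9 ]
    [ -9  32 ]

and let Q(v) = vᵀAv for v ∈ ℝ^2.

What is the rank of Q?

An LDLᵀ factorisation of A has diagonal entries 3, 5.
So there are 2 positive pivots.
The rank is the number of nonzero pivots: 2.

2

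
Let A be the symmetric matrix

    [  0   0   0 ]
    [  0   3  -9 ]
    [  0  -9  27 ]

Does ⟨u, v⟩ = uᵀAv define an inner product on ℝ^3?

no

Congruent diagonalization of A (simultaneous row and column reduction) yields pivots 0, 3, 0.
So there are 1 positive, 2 zero pivots.
Hence Q is positive semidefinite.
⟨·,·⟩ is an inner product exactly when A is positive definite.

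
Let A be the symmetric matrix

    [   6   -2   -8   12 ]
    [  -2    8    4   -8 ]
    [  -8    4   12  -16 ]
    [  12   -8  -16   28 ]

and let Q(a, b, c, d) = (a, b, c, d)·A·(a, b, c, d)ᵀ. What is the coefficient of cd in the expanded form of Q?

-32

The coefficient of cd is A[3,4] + A[4,3] = 2·(-16) = -32.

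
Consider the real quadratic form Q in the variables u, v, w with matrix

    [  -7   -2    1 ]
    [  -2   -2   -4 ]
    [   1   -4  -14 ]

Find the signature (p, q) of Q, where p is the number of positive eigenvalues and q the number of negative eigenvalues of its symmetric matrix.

Row-reducing A symmetrically gives the diagonal entries -7, -10/7, -1.
So there are 3 negative pivots.

(0, 3)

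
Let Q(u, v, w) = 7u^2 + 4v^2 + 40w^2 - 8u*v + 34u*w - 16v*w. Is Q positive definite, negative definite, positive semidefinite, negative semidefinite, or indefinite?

Write A = [[7, -4, 17], [-4, 4, -8], [17, -8, 40]].
Applying the same elementary operations to the rows and columns of A produces a congruent diagonal matrix with entries 7, 12/7, -3.
That gives 2 positive, 1 negative pivots.
Hence Q is indefinite.

indefinite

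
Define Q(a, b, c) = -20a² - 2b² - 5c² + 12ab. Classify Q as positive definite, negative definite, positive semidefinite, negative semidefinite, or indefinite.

The symmetric matrix of Q is A = [[-20, 6, 0], [6, -2, 0], [0, 0, -5]].
Leading principal minors: Δ_1 = -20, Δ_2 = 4, Δ_3 = -20.
The signs alternate starting with Δ_1 < 0, so by Sylvester's criterion Q is negative definite.

negative definite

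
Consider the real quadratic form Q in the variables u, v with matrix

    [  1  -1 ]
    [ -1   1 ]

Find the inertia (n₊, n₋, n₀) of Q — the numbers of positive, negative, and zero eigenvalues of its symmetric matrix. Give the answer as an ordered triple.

(1, 0, 1)

Symmetric row and column elimination reduces A to a congruent diagonal form with pivots 1, 0.
Counting signs: 1 positive, 1 zero.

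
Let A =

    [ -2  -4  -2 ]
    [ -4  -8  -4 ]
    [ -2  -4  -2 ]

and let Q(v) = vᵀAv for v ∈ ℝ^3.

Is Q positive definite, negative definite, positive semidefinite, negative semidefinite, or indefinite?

negative semidefinite

Applying the same elementary operations to the rows and columns of A produces a congruent diagonal matrix with entries -2, 0, 0.
So there are 1 negative, 2 zero pivots.
Hence Q is negative semidefinite.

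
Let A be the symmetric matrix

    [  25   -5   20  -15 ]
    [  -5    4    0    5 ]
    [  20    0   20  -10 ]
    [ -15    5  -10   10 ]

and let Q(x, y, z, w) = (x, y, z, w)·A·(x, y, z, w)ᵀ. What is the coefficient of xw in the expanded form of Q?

-30

The coefficient of xw is A[1,4] + A[4,1] = 2·(-15) = -30.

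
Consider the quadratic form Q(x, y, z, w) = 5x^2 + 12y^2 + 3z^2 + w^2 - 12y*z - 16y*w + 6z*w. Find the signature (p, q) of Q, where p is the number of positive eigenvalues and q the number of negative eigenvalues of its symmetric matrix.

(3, 1)

The symmetric matrix is A = [[5, 0, 0, 0], [0, 12, -6, -8], [0, -6, 3, 3], [0, -8, 3, 1]].
By Sylvester's law of inertia any congruent diagonalization of A has 3 positive, 1 negative and 0 zero entries.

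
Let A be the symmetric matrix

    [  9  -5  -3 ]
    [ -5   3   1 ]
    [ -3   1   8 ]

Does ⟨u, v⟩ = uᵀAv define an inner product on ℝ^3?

Leading principal minors: Δ_1 = 9, Δ_2 = 2, Δ_3 = 10.
All leading principal minors are positive, so by Sylvester's criterion Q is positive definite.
⟨·,·⟩ is an inner product exactly when A is positive definite.

yes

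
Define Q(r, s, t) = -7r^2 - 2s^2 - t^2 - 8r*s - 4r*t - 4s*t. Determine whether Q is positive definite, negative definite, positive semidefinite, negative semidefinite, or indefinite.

indefinite

The associated matrix is A = [[-7, -4, -2], [-4, -2, -2], [-2, -2, -1]].
Row-reducing A symmetrically gives the diagonal entries -7, 2/7, -3.
Counting signs: 1 positive, 2 negative.
Hence Q is indefinite.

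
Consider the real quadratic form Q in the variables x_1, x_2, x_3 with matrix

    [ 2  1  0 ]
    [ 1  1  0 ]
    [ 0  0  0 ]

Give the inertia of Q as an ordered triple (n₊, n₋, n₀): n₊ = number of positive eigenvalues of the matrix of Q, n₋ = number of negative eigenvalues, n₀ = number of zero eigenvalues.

(2, 0, 1)

Symmetric row and column elimination reduces A to a congruent diagonal form with pivots 2, 1/2, 0.
Counting signs: 2 positive, 1 zero.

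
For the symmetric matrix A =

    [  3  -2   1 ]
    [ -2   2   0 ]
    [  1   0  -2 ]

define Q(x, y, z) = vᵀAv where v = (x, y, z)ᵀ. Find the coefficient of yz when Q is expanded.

The coefficient of yz is A[2,3] + A[3,2] = 2·0 = 0.

0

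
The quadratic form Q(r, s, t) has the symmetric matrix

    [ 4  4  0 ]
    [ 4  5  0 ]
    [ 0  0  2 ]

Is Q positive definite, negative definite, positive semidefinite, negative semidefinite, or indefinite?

Leading principal minors: Δ_1 = 4, Δ_2 = 4, Δ_3 = 8.
All leading principal minors are positive, so by Sylvester's criterion Q is positive definite.

positive definite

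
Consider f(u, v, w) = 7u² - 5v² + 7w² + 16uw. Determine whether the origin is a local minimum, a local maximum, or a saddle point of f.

saddle point

The Hessian at the origin is H = [[14, 0, 16], [0, -10, 0], [16, 0, 14]].
An LDLᵀ factorisation of H has diagonal entries 14, -10, -30/7.
That gives 1 positive, 2 negative pivots.
H is indefinite, so the origin is a saddle point.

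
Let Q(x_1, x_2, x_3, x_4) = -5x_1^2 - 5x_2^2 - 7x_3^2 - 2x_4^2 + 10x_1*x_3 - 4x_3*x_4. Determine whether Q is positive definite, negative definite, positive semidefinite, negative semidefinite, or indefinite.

The symmetric matrix is A = [[-5, 0, 5, 0], [0, -5, 0, 0], [5, 0, -7, -2], [0, 0, -2, -2]].
Congruent diagonalization of A (simultaneous row and column reduction) yields pivots -5, -5, -2, 0.
That gives 3 negative, 1 zero pivots.
Hence Q is negative semidefinite.

negative semidefinite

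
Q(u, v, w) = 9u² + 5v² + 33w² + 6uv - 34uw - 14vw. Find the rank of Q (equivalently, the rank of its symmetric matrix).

3

The associated matrix is A = [[9, 3, -17], [3, 5, -7], [-17, -7, 33]].
Symmetric row and column elimination reduces A to a congruent diagonal form with pivots 9, 4, 4/9.
So there are 3 positive pivots.
The rank is the number of nonzero pivots: 3.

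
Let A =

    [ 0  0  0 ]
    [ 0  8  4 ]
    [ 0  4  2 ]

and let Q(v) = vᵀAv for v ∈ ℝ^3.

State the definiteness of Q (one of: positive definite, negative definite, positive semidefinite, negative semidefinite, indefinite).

Congruent diagonalization of A (simultaneous row and column reduction) yields pivots 0, 8, 0.
That gives 1 positive, 2 zero pivots.
Hence Q is positive semidefinite.

positive semidefinite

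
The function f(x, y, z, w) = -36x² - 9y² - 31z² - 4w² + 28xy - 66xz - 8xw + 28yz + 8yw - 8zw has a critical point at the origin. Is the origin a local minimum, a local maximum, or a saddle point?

The Hessian at the origin is H = [[-72, 28, -66, -8], [28, -18, 28, 8], [-66, 28, -62, -8], [-8, 8, -8, -8]].
An LDLᵀ factorisation of H has diagonal entries -72, -64/9, -47/64, -120/47.
So there are 4 negative pivots.
H is negative definite, so the origin is a strict local maximum.

local maximum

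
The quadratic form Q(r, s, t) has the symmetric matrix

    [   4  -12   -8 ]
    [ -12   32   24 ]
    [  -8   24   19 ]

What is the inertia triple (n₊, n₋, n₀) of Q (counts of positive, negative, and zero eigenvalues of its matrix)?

(2, 1, 0)

Row-reducing A symmetrically gives the diagonal entries 4, -4, 3.
That gives 2 positive, 1 negative pivots.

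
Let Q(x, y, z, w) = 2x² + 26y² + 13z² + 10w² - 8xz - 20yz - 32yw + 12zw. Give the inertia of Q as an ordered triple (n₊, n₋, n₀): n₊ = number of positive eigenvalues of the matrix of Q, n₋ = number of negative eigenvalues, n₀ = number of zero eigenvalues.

(4, 0, 0)

Write A = [[2, 0, -4, 0], [0, 26, -10, -16], [-4, -10, 13, 6], [0, -16, 6, 10]].
Symmetric row and column elimination reduces A to a congruent diagonal form with pivots 2, 26, 15/13, 2/15.
That gives 4 positive pivots.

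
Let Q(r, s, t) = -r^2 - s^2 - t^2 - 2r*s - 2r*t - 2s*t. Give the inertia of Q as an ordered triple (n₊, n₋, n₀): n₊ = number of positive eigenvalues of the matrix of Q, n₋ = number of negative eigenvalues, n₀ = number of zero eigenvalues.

Write A = [[-1, -1, -1], [-1, -1, -1], [-1, -1, -1]].
Applying the same elementary operations to the rows and columns of A produces a congruent diagonal matrix with entries -1, 0, 0.
Counting signs: 1 negative, 2 zero.

(0, 1, 2)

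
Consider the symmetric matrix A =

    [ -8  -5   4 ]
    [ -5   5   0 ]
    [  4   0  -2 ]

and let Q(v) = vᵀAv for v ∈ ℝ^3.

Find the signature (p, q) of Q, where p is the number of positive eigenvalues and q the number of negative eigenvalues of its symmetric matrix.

(1, 2)

Applying the same elementary operations to the rows and columns of A produces a congruent diagonal matrix with entries -8, 65/8, -10/13.
So there are 1 positive, 2 negative pivots.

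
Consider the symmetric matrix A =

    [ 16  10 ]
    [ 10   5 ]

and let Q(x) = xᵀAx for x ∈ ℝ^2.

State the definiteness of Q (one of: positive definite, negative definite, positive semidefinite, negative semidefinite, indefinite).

An LDLᵀ factorisation of A has diagonal entries 16, -5/4.
So there are 1 positive, 1 negative pivots.
Hence Q is indefinite.

indefinite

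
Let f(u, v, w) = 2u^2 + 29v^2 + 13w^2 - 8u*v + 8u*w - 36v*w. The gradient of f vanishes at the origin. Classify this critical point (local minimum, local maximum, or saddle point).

local minimum

The Hessian at the origin is H = [[4, -8, 8], [-8, 58, -36], [8, -36, 26]].
Congruent diagonalization of H (simultaneous row and column reduction) yields pivots 4, 42, 10/21.
That gives 3 positive pivots.
H is positive definite, so the origin is a strict local minimum.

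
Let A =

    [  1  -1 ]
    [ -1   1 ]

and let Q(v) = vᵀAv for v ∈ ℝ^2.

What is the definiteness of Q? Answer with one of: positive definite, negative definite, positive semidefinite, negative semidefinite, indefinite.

positive semidefinite

Symmetric row and column elimination reduces A to a congruent diagonal form with pivots 1, 0.
That gives 1 positive, 1 zero pivots.
Hence Q is positive semidefinite.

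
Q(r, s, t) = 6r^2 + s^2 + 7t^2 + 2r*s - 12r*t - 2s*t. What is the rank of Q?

Write A = [[6, 1, -6], [1, 1, -1], [-6, -1, 7]].
Applying the same elementary operations to the rows and columns of A produces a congruent diagonal matrix with entries 6, 5/6, 1.
That gives 3 positive pivots.
The rank is the number of nonzero pivots: 3.

3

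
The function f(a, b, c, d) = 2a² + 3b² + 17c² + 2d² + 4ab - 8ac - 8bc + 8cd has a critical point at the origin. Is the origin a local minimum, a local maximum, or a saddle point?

local minimum

The Hessian at the origin is H = [[4, 4, -8, 0], [4, 6, -8, 0], [-8, -8, 34, 8], [0, 0, 8, 4]].
Applying the same elementary operations to the rows and columns of H produces a congruent diagonal matrix with entries 4, 2, 18, 4/9.
That gives 4 positive pivots.
H is positive definite, so the origin is a strict local minimum.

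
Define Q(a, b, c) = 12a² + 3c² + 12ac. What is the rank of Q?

1

The symmetric matrix is A = [[12, 0, 6], [0, 0, 0], [6, 0, 3]].
Congruent diagonalization of A (simultaneous row and column reduction) yields pivots 12, 0, 0.
That gives 1 positive, 2 zero pivots.
The rank is the number of nonzero pivots: 1.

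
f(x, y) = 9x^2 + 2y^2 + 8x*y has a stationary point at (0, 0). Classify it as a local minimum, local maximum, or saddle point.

The Hessian at the origin is H = [[18, 8], [8, 4]].
det H = 18·4 − (8)² = 8 > 0 and H[1,1] = 18 > 0, so H is positive definite.
Therefore the origin is a local minimum.

local minimum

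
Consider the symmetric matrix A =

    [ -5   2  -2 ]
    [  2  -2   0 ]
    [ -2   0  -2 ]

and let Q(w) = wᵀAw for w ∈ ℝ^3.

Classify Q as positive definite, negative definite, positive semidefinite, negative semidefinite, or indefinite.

negative definite

Symmetric row and column elimination reduces A to a congruent diagonal form with pivots -5, -6/5, -2/3.
Counting signs: 3 negative.
Hence Q is negative definite.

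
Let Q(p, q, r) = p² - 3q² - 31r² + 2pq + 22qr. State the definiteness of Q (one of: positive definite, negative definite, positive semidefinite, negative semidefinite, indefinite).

The associated matrix is A = [[1, 1, 0], [1, -3, 11], [0, 11, -31]].
Applying the same elementary operations to the rows and columns of A produces a congruent diagonal matrix with entries 1, -4, -3/4.
Counting signs: 1 positive, 2 negative.
Hence Q is indefinite.

indefinite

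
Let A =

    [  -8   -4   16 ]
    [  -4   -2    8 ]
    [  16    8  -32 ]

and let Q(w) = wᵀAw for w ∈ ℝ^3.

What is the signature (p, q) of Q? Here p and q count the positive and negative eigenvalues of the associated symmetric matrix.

Symmetric row and column elimination reduces A to a congruent diagonal form with pivots -8, 0, 0.
So there are 1 negative, 2 zero pivots.

(0, 1)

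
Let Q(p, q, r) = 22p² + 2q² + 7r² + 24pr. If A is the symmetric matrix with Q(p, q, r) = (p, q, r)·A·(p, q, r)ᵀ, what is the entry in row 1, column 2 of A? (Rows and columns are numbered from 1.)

The coefficient of p·q in Q is 0. For a symmetric A this equals A[1,2] + A[2,1] = 2·A[1,2].
So A[1,2] = 0/2 = 0.

0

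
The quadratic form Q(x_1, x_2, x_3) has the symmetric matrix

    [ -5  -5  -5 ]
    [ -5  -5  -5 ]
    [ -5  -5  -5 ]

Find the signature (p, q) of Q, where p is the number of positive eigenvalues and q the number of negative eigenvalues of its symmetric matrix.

Symmetric row and column elimination reduces A to a congruent diagonal form with pivots -5, 0, 0.
Counting signs: 1 negative, 2 zero.

(0, 1)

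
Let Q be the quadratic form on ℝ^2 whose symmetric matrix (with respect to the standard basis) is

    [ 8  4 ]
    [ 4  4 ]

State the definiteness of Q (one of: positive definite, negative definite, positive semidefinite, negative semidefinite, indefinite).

Leading principal minors: Δ_1 = 8, Δ_2 = 16.
All leading principal minors are positive, so by Sylvester's criterion Q is positive definite.

positive definite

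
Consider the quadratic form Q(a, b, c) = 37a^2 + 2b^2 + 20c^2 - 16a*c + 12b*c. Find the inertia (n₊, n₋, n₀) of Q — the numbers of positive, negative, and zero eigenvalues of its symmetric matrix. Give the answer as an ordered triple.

Write A = [[37, 0, -8], [0, 2, 6], [-8, 6, 20]].
Applying the same elementary operations to the rows and columns of A produces a congruent diagonal matrix with entries 37, 2, 10/37.
Counting signs: 3 positive.

(3, 0, 0)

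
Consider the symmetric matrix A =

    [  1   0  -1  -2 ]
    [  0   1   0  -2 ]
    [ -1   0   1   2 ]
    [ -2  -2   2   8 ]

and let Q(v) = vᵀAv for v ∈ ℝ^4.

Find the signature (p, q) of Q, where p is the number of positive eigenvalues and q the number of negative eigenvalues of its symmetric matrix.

Symmetric row and column elimination reduces A to a congruent diagonal form with pivots 1, 1, 0, 0.
Counting signs: 2 positive, 2 zero.

(2, 0)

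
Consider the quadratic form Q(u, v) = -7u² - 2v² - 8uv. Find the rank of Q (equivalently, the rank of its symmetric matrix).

2

The associated matrix is A = [[-7, -4], [-4, -2]].
Applying the same elementary operations to the rows and columns of A produces a congruent diagonal matrix with entries -7, 2/7.
So there are 1 positive, 1 negative pivots.
The rank is the number of nonzero pivots: 2.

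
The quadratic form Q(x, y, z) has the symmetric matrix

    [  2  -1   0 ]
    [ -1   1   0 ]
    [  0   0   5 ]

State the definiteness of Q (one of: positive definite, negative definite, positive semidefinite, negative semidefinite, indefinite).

Congruent diagonalization of A (simultaneous row and column reduction) yields pivots 2, 1/2, 5.
Counting signs: 3 positive.
Hence Q is positive definite.

positive definite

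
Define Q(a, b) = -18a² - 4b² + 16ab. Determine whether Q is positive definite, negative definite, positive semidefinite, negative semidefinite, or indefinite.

negative definite

The symmetric matrix of Q is A = [[-18, 8], [8, -4]].
Leading principal minors: Δ_1 = -18, Δ_2 = 8.
The signs alternate starting with Δ_1 < 0, so by Sylvester's criterion Q is negative definite.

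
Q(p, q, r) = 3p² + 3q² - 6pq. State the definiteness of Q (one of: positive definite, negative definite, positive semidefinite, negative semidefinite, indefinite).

Write A = [[3, -3, 0], [-3, 3, 0], [0, 0, 0]].
Symmetric row and column elimination reduces A to a congruent diagonal form with pivots 3, 0, 0.
That gives 1 positive, 2 zero pivots.
Hence Q is positive semidefinite.

positive semidefinite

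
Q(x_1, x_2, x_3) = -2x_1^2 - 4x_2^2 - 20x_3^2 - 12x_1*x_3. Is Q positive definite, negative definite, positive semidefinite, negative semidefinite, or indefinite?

The symmetric matrix is A = [[-2, 0, -6], [0, -4, 0], [-6, 0, -20]].
Applying the same elementary operations to the rows and columns of A produces a congruent diagonal matrix with entries -2, -4, -2.
So there are 3 negative pivots.
Hence Q is negative definite.

negative definite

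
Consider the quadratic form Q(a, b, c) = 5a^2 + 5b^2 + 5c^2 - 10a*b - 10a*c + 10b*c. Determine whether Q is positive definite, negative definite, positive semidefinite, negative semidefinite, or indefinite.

The associated matrix is A = [[5, -5, -5], [-5, 5, 5], [-5, 5, 5]].
Applying the same elementary operations to the rows and columns of A produces a congruent diagonal matrix with entries 5, 0, 0.
So there are 1 positive, 2 zero pivots.
Hence Q is positive semidefinite.

positive semidefinite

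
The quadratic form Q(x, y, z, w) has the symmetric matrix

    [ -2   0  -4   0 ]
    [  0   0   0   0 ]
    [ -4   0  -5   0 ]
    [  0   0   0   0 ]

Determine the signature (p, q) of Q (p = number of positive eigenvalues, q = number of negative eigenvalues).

(1, 1)

Symmetric row and column elimination reduces A to a congruent diagonal form with pivots -2, 0, 3, 0.
So there are 1 positive, 1 negative, 2 zero pivots.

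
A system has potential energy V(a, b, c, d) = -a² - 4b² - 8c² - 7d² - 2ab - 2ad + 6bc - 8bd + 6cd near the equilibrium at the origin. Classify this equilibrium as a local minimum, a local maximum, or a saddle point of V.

local maximum

The Hessian at the origin is H = [[-2, -2, 0, -2], [-2, -8, 6, -8], [0, 6, -16, 6], [-2, -8, 6, -14]].
Row-reducing H symmetrically gives the diagonal entries -2, -6, -10, -6.
That gives 4 negative pivots.
H is negative definite, so the origin is a strict local maximum.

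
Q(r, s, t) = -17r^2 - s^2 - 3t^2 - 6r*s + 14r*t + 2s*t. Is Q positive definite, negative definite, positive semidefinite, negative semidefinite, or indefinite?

The symmetric matrix is A = [[-17, -3, 7], [-3, -1, 1], [7, 1, -3]].
Row-reducing A symmetrically gives the diagonal entries -17, -8/17, 0.
So there are 2 negative, 1 zero pivots.
Hence Q is negative semidefinite.

negative semidefinite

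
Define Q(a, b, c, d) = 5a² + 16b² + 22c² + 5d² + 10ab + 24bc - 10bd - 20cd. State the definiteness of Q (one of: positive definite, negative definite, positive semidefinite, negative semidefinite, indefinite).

The symmetric matrix of Q is A = [[5, 5, 0, 0], [5, 16, 12, -5], [0, 12, 22, -10], [0, -5, -10, 5]].
Leading principal minors: Δ_1 = 5, Δ_2 = 55, Δ_3 = 490, Δ_4 = 200.
All leading principal minors are positive, so by Sylvester's criterion Q is positive definite.

positive definite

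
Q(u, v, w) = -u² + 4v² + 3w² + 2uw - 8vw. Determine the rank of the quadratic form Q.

2

The associated matrix is A = [[-1, 0, 1], [0, 4, -4], [1, -4, 3]].
Symmetric row and column elimination reduces A to a congruent diagonal form with pivots -1, 4, 0.
So there are 1 positive, 1 negative, 1 zero pivots.
The rank is the number of nonzero pivots: 2.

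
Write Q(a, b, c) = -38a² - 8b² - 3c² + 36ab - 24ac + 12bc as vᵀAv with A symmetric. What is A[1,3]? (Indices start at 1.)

-12

The coefficient of a·c in Q is -24. For a symmetric A this equals A[1,3] + A[3,1] = 2·A[1,3].
So A[1,3] = -24/2 = -12.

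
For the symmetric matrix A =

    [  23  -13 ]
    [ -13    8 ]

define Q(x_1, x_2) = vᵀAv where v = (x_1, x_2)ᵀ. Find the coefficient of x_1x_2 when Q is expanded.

The coefficient of x_1x_2 is A[1,2] + A[2,1] = 2·(-13) = -26.

-26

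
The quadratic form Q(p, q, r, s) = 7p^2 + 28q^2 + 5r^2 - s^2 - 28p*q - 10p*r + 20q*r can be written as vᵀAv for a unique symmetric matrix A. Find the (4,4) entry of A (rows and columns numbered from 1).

-1

The coefficient of s^2 in Q is -1, and that is exactly A[4,4].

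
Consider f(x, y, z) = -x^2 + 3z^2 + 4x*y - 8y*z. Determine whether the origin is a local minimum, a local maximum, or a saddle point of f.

The Hessian at the origin is H = [[-2, 4, 0], [4, 0, -8], [0, -8, 6]].
An LDLᵀ factorisation of H has diagonal entries -2, 8, -2.
Counting signs: 1 positive, 2 negative.
H is indefinite, so the origin is a saddle point.

saddle point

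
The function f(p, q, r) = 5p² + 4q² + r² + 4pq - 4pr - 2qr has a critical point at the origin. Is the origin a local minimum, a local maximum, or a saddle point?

local minimum

The Hessian at the origin is H = [[10, 4, -4], [4, 8, -2], [-4, -2, 2]].
An LDLᵀ factorisation of H has diagonal entries 10, 32/5, 3/8.
Counting signs: 3 positive.
H is positive definite, so the origin is a strict local minimum.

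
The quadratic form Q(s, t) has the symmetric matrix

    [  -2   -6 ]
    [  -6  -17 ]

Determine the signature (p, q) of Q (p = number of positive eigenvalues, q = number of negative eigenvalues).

Row-reducing A symmetrically gives the diagonal entries -2, 1.
That gives 1 positive, 1 negative pivots.

(1, 1)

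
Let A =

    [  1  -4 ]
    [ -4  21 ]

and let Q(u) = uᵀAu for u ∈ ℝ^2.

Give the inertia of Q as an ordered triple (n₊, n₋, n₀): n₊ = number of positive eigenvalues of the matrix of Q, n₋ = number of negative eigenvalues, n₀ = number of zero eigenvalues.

Congruent diagonalization of A (simultaneous row and column reduction) yields pivots 1, 5.
That gives 2 positive pivots.

(2, 0, 0)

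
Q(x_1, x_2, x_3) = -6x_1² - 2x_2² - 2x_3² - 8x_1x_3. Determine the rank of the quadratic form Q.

3

The associated matrix is A = [[-6, 0, -4], [0, -2, 0], [-4, 0, -2]].
An LDLᵀ factorisation of A has diagonal entries -6, -2, 2/3.
So there are 1 positive, 2 negative pivots.
The rank is the number of nonzero pivots: 3.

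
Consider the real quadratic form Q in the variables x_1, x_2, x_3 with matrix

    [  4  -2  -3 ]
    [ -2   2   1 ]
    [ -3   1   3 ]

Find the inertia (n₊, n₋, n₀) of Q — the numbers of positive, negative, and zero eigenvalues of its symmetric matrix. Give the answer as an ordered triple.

An LDLᵀ factorisation of A has diagonal entries 4, 1, 1/2.
So there are 3 positive pivots.

(3, 0, 0)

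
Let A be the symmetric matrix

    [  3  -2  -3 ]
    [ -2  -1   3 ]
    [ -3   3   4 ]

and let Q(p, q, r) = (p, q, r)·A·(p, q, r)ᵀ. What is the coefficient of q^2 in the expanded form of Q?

-1

The coefficient of q^2 is the diagonal entry A[2,2] = -1.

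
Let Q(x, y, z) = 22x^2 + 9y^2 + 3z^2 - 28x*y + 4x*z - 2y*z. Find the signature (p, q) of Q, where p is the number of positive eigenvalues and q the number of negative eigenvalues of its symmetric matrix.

The symmetric matrix is A = [[22, -14, 2], [-14, 9, -1], [2, -1, 3]].
Symmetric row and column elimination reduces A to a congruent diagonal form with pivots 22, 1/11, 2.
So there are 3 positive pivots.

(3, 0)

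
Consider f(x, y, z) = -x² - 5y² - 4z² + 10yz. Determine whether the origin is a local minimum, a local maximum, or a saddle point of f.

The Hessian at the origin is H = [[-2, 0, 0], [0, -10, 10], [0, 10, -8]].
Row-reducing H symmetrically gives the diagonal entries -2, -10, 2.
So there are 1 positive, 2 negative pivots.
H is indefinite, so the origin is a saddle point.

saddle point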